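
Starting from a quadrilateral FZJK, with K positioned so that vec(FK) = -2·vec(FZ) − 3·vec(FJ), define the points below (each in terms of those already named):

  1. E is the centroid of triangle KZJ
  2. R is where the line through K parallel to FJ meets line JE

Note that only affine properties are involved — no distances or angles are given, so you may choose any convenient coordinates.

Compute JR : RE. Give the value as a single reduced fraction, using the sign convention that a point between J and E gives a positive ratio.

Set F = (0, 0), Z = (1, 0), J = (0, 1), K = (-2, -3); any affine frame gives the same invariant.
1. E is the centroid of triangle KZJ ⇒ E = (-1/3, -2/3)
2. R is where the line through K parallel to FJ meets line JE ⇒ R = (-2, -9)
R = J + t·(E−J) with t = 6, so JR:RE = t:(1−t) = 6:-5

JR:RE = -6/5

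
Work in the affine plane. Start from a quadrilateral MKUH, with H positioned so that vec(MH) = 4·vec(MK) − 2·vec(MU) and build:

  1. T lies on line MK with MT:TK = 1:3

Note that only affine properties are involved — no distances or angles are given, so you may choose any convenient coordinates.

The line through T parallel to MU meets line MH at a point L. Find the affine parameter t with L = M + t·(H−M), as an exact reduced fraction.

Set M = (0, 0), K = (1, 0), U = (0, 1), H = (4, -2); any affine frame gives the same invariant.
1. T lies on line MK with MT:TK = 1:3 ⇒ T = (1/4, 0)
through T parallel to MU: direction (0, 1); meets MH at L = (1/4, -1/8)
L = M + t·(H−M) with t = 1/16

t = 1/16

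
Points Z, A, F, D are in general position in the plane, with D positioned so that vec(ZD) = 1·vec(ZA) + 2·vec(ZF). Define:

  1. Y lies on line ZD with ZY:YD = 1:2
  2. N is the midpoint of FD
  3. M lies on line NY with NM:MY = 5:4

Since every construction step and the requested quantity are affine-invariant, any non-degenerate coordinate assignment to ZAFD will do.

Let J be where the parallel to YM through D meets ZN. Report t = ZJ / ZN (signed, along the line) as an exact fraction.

t = 3

Assign Z = (0, 0), A = (1, 0), F = (0, 1), D = (1, 2) — the answer is frame-independent, so this choice is without loss of generality.
1. Y lies on line ZD with ZY:YD = 1:2 ⇒ Y = (1/3, 2/3)
2. N is the midpoint of FD ⇒ N = (1/2, 3/2)
3. M lies on line NY with NM:MY = 5:4 ⇒ M = (11/27, 28/27)
through D parallel to YM: direction (2/27, 10/27); meets ZN at J = (3/2, 9/2)
J = Z + t·(N−Z) with t = 3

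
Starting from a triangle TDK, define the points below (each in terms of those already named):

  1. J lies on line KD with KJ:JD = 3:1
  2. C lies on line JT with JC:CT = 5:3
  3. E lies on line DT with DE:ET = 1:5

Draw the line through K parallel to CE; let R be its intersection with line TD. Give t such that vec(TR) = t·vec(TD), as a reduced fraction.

t = 53/9

Choose coordinates T = (0, 0), D = (1, 0), K = (0, 1).
1. J lies on line KD with KJ:JD = 3:1 ⇒ J = (3/4, 1/4)
2. C lies on line JT with JC:CT = 5:3 ⇒ C = (9/32, 3/32)
3. E lies on line DT with DE:ET = 1:5 ⇒ E = (5/6, 0)
through K parallel to CE: direction (53/96, -3/32); meets TD at R = (53/9, 0)
R = T + t·(D−T) with t = 53/9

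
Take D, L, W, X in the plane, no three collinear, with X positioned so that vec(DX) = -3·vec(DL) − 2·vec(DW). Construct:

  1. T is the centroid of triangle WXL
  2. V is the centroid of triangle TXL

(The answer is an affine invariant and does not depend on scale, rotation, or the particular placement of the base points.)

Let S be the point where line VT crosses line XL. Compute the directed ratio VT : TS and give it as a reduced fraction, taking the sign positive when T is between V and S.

Choose coordinates D = (0, 0), L = (1, 0), W = (0, 1), X = (-3, -2).
1. T is the centroid of triangle WXL ⇒ T = (-2/3, -1/3)
2. V is the centroid of triangle TXL ⇒ V = (-8/9, -7/9)
line VT meets XL at S = (-1, -1)
T = V + t·(S−V) with t = -2, so VT:TS = -2:3

VT:TS = -2/3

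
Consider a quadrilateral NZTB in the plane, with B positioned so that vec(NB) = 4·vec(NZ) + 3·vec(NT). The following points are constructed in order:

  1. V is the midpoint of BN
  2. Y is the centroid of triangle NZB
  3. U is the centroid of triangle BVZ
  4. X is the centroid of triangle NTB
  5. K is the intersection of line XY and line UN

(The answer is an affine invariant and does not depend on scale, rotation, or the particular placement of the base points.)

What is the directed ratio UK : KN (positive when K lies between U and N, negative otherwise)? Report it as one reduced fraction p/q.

UK:KN = 7/16

Set N = (0, 0), Z = (1, 0), T = (0, 1), B = (4, 3); any affine frame gives the same invariant.
1. V is the midpoint of BN ⇒ V = (2, 3/2)
2. Y is the centroid of triangle NZB ⇒ Y = (5/3, 1)
3. U is the centroid of triangle BVZ ⇒ U = (7/3, 3/2)
4. X is the centroid of triangle NTB ⇒ X = (4/3, 4/3)
5. K is the intersection of line XY and line UN ⇒ K = (112/69, 24/23)
K = U + t·(N−U) with t = 7/23, so UK:KN = t:(1−t) = 7/23:16/23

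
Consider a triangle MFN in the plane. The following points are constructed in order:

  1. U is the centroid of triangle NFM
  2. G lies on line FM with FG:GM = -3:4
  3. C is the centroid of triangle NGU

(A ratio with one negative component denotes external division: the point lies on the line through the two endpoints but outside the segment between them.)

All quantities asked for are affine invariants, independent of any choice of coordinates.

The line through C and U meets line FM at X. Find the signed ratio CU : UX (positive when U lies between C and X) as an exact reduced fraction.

Choose coordinates M = (0, 0), F = (1, 0), N = (0, 1).
1. U is the centroid of triangle NFM ⇒ U = (1/3, 1/3)
2. G lies on line FM with FG:GM = -3:4 ⇒ G = (4, 0)
3. C is the centroid of triangle NGU ⇒ C = (13/9, 4/9)
line CU meets FM at X = (-3, 0)
U = C + t·(X−C) with t = 1/4, so CU:UX = 1/4:3/4

CU:UX = 1/3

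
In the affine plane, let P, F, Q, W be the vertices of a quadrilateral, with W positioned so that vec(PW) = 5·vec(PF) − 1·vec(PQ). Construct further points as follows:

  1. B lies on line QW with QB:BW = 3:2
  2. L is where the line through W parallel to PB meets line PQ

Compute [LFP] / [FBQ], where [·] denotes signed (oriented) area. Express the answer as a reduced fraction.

[LFP]:[FBQ] = 10/27

Set P = (0, 0), F = (1, 0), Q = (0, 1), W = (5, -1); any affine frame gives the same invariant.
1. B lies on line QW with QB:BW = 3:2 ⇒ B = (3, -1/5)
2. L is where the line through W parallel to PB meets line PQ ⇒ L = (0, -2/3)
2·[LFP] = 2/3, 2·[FBQ] = 9/5
[LFP]:[FBQ] = 2/3:9/5 = 10/27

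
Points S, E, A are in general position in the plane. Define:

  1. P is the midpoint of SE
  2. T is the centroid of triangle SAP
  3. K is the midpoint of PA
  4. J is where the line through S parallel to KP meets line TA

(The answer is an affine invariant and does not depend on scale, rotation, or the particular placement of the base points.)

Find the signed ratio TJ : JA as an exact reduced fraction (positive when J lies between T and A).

Choose coordinates S = (0, 0), E = (1, 0), A = (0, 1).
1. P is the midpoint of SE ⇒ P = (1/2, 0)
2. T is the centroid of triangle SAP ⇒ T = (1/6, 1/3)
3. K is the midpoint of PA ⇒ K = (1/4, 1/2)
4. J is where the line through S parallel to KP meets line TA ⇒ J = (1/2, -1)
J = T + t·(A−T) with t = -2, so TJ:JA = t:(1−t) = -2:3

TJ:JA = -2/3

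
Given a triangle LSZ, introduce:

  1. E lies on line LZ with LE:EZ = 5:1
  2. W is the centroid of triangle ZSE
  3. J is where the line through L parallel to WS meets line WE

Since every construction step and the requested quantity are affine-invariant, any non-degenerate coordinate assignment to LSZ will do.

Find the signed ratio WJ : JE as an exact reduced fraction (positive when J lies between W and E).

WJ:JE = -11/10

Set L = (0, 0), S = (1, 0), Z = (0, 1); any affine frame gives the same invariant.
1. E lies on line LZ with LE:EZ = 5:1 ⇒ E = (0, 5/6)
2. W is the centroid of triangle ZSE ⇒ W = (1/3, 11/18)
3. J is where the line through L parallel to WS meets line WE ⇒ J = (-10/3, 55/18)
J = W + t·(E−W) with t = 11, so WJ:JE = t:(1−t) = 11:-10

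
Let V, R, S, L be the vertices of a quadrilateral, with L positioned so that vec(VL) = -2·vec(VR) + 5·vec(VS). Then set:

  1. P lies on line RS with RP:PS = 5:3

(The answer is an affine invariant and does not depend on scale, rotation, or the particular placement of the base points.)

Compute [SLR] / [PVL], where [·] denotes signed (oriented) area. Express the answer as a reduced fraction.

[SLR]:[PVL] = 16/25

Choose coordinates V = (0, 0), R = (1, 0), S = (0, 1), L = (-2, 5).
1. P lies on line RS with RP:PS = 5:3 ⇒ P = (3/8, 5/8)
2·[SLR] = -2, 2·[PVL] = -25/8
[SLR]:[PVL] = -2:-25/8 = 16/25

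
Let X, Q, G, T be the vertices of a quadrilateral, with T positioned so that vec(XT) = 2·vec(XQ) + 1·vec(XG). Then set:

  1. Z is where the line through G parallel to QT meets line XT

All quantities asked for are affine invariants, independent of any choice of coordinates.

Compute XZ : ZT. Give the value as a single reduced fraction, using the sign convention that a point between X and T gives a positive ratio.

Work in coordinates with X = (0, 0), Q = (1, 0), G = (0, 1), T = (2, 1).
1. Z is where the line through G parallel to QT meets line XT ⇒ Z = (-2, -1)
Z = X + t·(T−X) with t = -1, so XZ:ZT = t:(1−t) = -1:2

XZ:ZT = -1/2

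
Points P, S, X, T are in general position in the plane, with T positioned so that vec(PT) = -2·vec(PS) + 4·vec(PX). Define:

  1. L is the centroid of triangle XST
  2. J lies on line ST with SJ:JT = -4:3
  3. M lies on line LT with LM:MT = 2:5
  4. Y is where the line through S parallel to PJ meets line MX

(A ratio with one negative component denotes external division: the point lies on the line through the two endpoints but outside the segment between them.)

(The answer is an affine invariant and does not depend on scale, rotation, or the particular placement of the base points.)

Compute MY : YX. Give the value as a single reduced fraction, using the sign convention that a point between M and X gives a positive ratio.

Choose coordinates P = (0, 0), S = (1, 0), X = (0, 1), T = (-2, 4).
1. L is the centroid of triangle XST ⇒ L = (-1/3, 5/3)
2. J lies on line ST with SJ:JT = -4:3 ⇒ J = (-11, 16)
3. M lies on line LT with LM:MT = 2:5 ⇒ M = (-17/21, 7/3)
4. Y is where the line through S parallel to PJ meets line MX ⇒ Y = (-85/36, 44/9)
Y = M + t·(X−M) with t = -23/12, so MY:YX = t:(1−t) = -23/12:35/12

MY:YX = -23/35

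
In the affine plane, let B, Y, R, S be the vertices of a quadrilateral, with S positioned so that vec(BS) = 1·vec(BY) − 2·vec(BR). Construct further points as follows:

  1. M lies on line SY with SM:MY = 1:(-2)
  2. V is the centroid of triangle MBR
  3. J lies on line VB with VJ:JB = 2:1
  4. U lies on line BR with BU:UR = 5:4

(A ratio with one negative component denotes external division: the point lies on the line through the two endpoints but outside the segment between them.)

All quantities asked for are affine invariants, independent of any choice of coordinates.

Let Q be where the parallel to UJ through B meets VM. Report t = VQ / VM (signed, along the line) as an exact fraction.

t = -5/7

Assign B = (0, 0), Y = (1, 0), R = (0, 1), S = (1, -2) — the answer is frame-independent, so this choice is without loss of generality.
1. M lies on line SY with SM:MY = 1:(-2) ⇒ M = (1, -4)
2. V is the centroid of triangle MBR ⇒ V = (1/3, -1)
3. J lies on line VB with VJ:JB = 2:1 ⇒ J = (1/9, -1/3)
4. U lies on line BR with BU:UR = 5:4 ⇒ U = (0, 5/9)
through B parallel to UJ: direction (1/9, -8/9); meets VM at Q = (-1/7, 8/7)
Q = V + t·(M−V) with t = -5/7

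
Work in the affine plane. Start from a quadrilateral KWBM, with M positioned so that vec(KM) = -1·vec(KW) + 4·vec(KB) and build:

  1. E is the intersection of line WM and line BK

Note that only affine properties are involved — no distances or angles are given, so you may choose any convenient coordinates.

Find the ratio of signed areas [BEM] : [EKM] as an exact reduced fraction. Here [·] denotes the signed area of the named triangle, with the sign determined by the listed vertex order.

Assign K = (0, 0), W = (1, 0), B = (0, 1), M = (-1, 4) — the answer is frame-independent, so this choice is without loss of generality.
1. E is the intersection of line WM and line BK ⇒ E = (0, 2)
2·[BEM] = 1, 2·[EKM] = -2
[BEM]:[EKM] = 1:-2 = -1/2

[BEM]:[EKM] = -1/2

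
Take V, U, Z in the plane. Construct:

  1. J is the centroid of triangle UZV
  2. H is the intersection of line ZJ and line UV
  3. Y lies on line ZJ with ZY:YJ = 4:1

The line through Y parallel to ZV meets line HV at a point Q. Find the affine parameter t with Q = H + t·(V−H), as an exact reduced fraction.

Set V = (0, 0), U = (1, 0), Z = (0, 1); any affine frame gives the same invariant.
1. J is the centroid of triangle UZV ⇒ J = (1/3, 1/3)
2. H is the intersection of line ZJ and line UV ⇒ H = (1/2, 0)
3. Y lies on line ZJ with ZY:YJ = 4:1 ⇒ Y = (4/15, 7/15)
through Y parallel to ZV: direction (0, -1); meets HV at Q = (4/15, 0)
Q = H + t·(V−H) with t = 7/15

t = 7/15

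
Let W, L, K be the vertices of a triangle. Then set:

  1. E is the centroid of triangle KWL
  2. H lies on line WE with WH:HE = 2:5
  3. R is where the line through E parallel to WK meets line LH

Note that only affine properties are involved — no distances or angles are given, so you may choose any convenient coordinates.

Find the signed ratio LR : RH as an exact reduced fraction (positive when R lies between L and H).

Assign W = (0, 0), L = (1, 0), K = (0, 1) — the answer is frame-independent, so this choice is without loss of generality.
1. E is the centroid of triangle KWL ⇒ E = (1/3, 1/3)
2. H lies on line WE with WH:HE = 2:5 ⇒ H = (2/21, 2/21)
3. R is where the line through E parallel to WK meets line LH ⇒ R = (1/3, 4/57)
R = L + t·(H−L) with t = 14/19, so LR:RH = t:(1−t) = 14/19:5/19

LR:RH = 14/5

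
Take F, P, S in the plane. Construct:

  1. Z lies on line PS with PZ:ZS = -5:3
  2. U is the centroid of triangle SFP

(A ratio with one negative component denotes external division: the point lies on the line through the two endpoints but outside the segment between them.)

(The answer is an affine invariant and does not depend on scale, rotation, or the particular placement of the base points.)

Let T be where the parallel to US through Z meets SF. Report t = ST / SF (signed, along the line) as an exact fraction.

Set F = (0, 0), P = (1, 0), S = (0, 1); any affine frame gives the same invariant.
1. Z lies on line PS with PZ:ZS = -5:3 ⇒ Z = (-3/2, 5/2)
2. U is the centroid of triangle SFP ⇒ U = (1/3, 1/3)
through Z parallel to US: direction (-1/3, 2/3); meets SF at T = (0, -1/2)
T = S + t·(F−S) with t = 3/2

t = 3/2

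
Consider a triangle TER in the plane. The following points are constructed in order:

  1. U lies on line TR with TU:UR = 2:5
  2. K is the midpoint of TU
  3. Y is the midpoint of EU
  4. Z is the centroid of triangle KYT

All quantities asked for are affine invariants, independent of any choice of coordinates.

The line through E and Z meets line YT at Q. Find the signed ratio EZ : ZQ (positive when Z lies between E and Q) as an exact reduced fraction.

EZ:ZQ = -7

Work in coordinates with T = (0, 0), E = (1, 0), R = (0, 1).
1. U lies on line TR with TU:UR = 2:5 ⇒ U = (0, 2/7)
2. K is the midpoint of TU ⇒ K = (0, 1/7)
3. Y is the midpoint of EU ⇒ Y = (1/2, 1/7)
4. Z is the centroid of triangle KYT ⇒ Z = (1/6, 2/21)
line EZ meets YT at Q = (2/7, 4/49)
Z = E + t·(Q−E) with t = 7/6, so EZ:ZQ = 7/6:-1/6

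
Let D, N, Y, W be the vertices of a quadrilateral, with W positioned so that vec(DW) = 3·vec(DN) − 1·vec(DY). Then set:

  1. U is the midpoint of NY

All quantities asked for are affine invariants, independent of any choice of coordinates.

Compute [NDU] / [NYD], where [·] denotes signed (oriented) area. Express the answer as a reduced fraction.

Assign D = (0, 0), N = (1, 0), Y = (0, 1), W = (3, -1) — the answer is frame-independent, so this choice is without loss of generality.
1. U is the midpoint of NY ⇒ U = (1/2, 1/2)
2·[NDU] = -1/2, 2·[NYD] = 1
[NDU]:[NYD] = -1/2:1 = -1/2

[NDU]:[NYD] = -1/2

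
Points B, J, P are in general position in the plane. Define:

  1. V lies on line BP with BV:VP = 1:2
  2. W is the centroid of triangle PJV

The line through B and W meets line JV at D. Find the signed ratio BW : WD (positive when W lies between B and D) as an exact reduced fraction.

Work in coordinates with B = (0, 0), J = (1, 0), P = (0, 1).
1. V lies on line BP with BV:VP = 1:2 ⇒ V = (0, 1/3)
2. W is the centroid of triangle PJV ⇒ W = (1/3, 4/9)
line BW meets JV at D = (1/5, 4/15)
W = B + t·(D−B) with t = 5/3, so BW:WD = 5/3:-2/3

BW:WD = -5/2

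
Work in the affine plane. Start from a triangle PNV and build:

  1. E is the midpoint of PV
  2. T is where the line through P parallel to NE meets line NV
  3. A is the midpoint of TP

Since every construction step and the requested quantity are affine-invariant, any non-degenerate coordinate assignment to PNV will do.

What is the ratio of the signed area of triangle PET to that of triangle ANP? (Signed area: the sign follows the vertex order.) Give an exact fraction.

[PET]:[ANP] = -2

Set P = (0, 0), N = (1, 0), V = (0, 1); any affine frame gives the same invariant.
1. E is the midpoint of PV ⇒ E = (0, 1/2)
2. T is where the line through P parallel to NE meets line NV ⇒ T = (2, -1)
3. A is the midpoint of TP ⇒ A = (1, -1/2)
2·[PET] = -1, 2·[ANP] = 1/2
[PET]:[ANP] = -1:1/2 = -2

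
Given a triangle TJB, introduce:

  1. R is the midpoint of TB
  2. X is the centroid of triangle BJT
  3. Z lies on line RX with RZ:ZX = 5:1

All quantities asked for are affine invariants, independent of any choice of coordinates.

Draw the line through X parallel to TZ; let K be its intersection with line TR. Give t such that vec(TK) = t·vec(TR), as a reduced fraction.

t = -1/5

Set T = (0, 0), J = (1, 0), B = (0, 1); any affine frame gives the same invariant.
1. R is the midpoint of TB ⇒ R = (0, 1/2)
2. X is the centroid of triangle BJT ⇒ X = (1/3, 1/3)
3. Z lies on line RX with RZ:ZX = 5:1 ⇒ Z = (5/18, 13/36)
through X parallel to TZ: direction (5/18, 13/36); meets TR at K = (0, -1/10)
K = T + t·(R−T) with t = -1/5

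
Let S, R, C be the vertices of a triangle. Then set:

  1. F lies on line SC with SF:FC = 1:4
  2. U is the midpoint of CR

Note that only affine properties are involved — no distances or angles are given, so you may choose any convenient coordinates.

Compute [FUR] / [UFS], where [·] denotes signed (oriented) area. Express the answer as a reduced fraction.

Choose coordinates S = (0, 0), R = (1, 0), C = (0, 1).
1. F lies on line SC with SF:FC = 1:4 ⇒ F = (0, 1/5)
2. U is the midpoint of CR ⇒ U = (1/2, 1/2)
2·[FUR] = -2/5, 2·[UFS] = 1/10
[FUR]:[UFS] = -2/5:1/10 = -4

[FUR]:[UFS] = -4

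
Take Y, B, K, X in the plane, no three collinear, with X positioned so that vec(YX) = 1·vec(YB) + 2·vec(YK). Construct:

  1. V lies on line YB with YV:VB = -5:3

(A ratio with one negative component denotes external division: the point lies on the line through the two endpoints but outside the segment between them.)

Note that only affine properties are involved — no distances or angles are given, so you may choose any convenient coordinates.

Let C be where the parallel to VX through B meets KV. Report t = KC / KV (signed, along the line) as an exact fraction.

Choose coordinates Y = (0, 0), B = (1, 0), K = (0, 1), X = (1, 2).
1. V lies on line YB with YV:VB = -5:3 ⇒ V = (5/2, 0)
through B parallel to VX: direction (-3/2, 2); meets KV at C = (5/14, 6/7)
C = K + t·(V−K) with t = 1/7

t = 1/7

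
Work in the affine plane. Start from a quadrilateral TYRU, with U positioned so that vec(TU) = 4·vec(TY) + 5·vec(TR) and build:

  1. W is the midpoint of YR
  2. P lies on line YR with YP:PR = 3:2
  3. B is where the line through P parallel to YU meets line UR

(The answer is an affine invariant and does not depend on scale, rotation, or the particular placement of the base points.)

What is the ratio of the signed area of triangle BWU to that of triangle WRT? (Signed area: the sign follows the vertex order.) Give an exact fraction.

Choose coordinates T = (0, 0), Y = (1, 0), R = (0, 1), U = (4, 5).
1. W is the midpoint of YR ⇒ W = (1/2, 1/2)
2. P lies on line YR with YP:PR = 3:2 ⇒ P = (2/5, 3/5)
3. B is where the line through P parallel to YU meets line UR ⇒ B = (8/5, 13/5)
2·[BWU] = 12/5, 2·[WRT] = 1/2
[BWU]:[WRT] = 12/5:1/2 = 24/5

[BWU]:[WRT] = 24/5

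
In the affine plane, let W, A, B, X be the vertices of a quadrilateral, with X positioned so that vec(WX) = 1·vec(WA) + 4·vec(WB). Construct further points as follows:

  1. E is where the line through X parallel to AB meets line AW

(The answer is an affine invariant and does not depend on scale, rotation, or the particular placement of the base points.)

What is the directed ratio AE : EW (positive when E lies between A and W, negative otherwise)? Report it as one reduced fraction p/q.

AE:EW = -4/5

Set W = (0, 0), A = (1, 0), B = (0, 1), X = (1, 4); any affine frame gives the same invariant.
1. E is where the line through X parallel to AB meets line AW ⇒ E = (5, 0)
E = A + t·(W−A) with t = -4, so AE:EW = t:(1−t) = -4:5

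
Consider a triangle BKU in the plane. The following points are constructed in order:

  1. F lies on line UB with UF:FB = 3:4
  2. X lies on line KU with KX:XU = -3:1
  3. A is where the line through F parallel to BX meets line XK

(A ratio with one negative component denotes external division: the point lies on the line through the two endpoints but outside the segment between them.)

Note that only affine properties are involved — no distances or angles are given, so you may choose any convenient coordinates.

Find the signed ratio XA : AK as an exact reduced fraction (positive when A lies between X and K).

XA:AK = 4/17

Work in coordinates with B = (0, 0), K = (1, 0), U = (0, 1).
1. F lies on line UB with UF:FB = 3:4 ⇒ F = (0, 4/7)
2. X lies on line KU with KX:XU = -3:1 ⇒ X = (-1/2, 3/2)
3. A is where the line through F parallel to BX meets line XK ⇒ A = (-3/14, 17/14)
A = X + t·(K−X) with t = 4/21, so XA:AK = t:(1−t) = 4/21:17/21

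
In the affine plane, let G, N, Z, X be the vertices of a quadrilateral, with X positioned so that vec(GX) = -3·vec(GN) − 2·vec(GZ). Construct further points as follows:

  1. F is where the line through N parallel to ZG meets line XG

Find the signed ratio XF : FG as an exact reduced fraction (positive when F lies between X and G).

XF:FG = -4

Assign G = (0, 0), N = (1, 0), Z = (0, 1), X = (-3, -2) — the answer is frame-independent, so this choice is without loss of generality.
1. F is where the line through N parallel to ZG meets line XG ⇒ F = (1, 2/3)
F = X + t·(G−X) with t = 4/3, so XF:FG = t:(1−t) = 4/3:-1/3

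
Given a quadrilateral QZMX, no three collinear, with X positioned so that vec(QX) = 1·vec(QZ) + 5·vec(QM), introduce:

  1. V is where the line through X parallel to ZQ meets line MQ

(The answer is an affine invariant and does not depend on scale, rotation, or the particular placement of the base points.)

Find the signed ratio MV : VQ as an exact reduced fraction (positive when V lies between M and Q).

Choose coordinates Q = (0, 0), Z = (1, 0), M = (0, 1), X = (1, 5).
1. V is where the line through X parallel to ZQ meets line MQ ⇒ V = (0, 5)
V = M + t·(Q−M) with t = -4, so MV:VQ = t:(1−t) = -4:5

MV:VQ = -4/5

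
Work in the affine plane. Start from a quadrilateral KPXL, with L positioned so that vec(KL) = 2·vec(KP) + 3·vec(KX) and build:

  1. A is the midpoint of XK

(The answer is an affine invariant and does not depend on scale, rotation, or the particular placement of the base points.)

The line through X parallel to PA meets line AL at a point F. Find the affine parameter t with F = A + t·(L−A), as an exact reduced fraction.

t = 1/7

Choose coordinates K = (0, 0), P = (1, 0), X = (0, 1), L = (2, 3).
1. A is the midpoint of XK ⇒ A = (0, 1/2)
through X parallel to PA: direction (-1, 1/2); meets AL at F = (2/7, 6/7)
F = A + t·(L−A) with t = 1/7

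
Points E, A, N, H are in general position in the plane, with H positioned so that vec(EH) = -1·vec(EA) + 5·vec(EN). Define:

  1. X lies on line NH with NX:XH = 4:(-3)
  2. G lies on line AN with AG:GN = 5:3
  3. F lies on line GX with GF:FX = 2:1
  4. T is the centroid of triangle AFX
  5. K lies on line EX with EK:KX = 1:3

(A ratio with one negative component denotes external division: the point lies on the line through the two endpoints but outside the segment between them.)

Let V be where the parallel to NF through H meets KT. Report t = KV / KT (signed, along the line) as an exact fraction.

Assign E = (0, 0), A = (1, 0), N = (0, 1), H = (-1, 5) — the answer is frame-independent, so this choice is without loss of generality.
1. X lies on line NH with NX:XH = 4:(-3) ⇒ X = (-4, 17)
2. G lies on line AN with AG:GN = 5:3 ⇒ G = (3/8, 5/8)
3. F lies on line GX with GF:FX = 2:1 ⇒ F = (-61/24, 277/24)
4. T is the centroid of triangle AFX ⇒ T = (-133/72, 685/72)
5. K lies on line EX with EK:KX = 1:3 ⇒ K = (-1, 17/4)
through H parallel to NF: direction (-61/24, 253/24); meets KT at V = (-229/168, 1093/168)
V = K + t·(T−K) with t = 3/7

t = 3/7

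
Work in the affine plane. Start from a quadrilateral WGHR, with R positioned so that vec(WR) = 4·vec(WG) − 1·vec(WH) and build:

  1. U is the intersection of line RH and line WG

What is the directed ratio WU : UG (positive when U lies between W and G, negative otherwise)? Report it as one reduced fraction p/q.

Set W = (0, 0), G = (1, 0), H = (0, 1), R = (4, -1); any affine frame gives the same invariant.
1. U is the intersection of line RH and line WG ⇒ U = (2, 0)
U = W + t·(G−W) with t = 2, so WU:UG = t:(1−t) = 2:-1

WU:UG = -2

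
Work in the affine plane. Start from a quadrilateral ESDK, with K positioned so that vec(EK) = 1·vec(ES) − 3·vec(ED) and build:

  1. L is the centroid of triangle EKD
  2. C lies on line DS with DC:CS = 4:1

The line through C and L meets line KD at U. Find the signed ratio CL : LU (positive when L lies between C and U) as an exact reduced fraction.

Assign E = (0, 0), S = (1, 0), D = (0, 1), K = (1, -3) — the answer is frame-independent, so this choice is without loss of generality.
1. L is the centroid of triangle EKD ⇒ L = (1/3, -2/3)
2. C lies on line DS with DC:CS = 4:1 ⇒ C = (4/5, 1/5)
line CL meets KD at U = (16/41, -23/41)
L = C + t·(U−C) with t = 41/36, so CL:LU = 41/36:-5/36

CL:LU = -41/5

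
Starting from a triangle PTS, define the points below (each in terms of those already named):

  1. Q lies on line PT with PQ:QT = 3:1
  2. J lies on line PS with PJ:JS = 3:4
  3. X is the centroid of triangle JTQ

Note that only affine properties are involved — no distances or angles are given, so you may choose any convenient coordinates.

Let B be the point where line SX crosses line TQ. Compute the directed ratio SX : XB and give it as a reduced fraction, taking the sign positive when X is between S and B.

SX:XB = 6

Choose coordinates P = (0, 0), T = (1, 0), S = (0, 1).
1. Q lies on line PT with PQ:QT = 3:1 ⇒ Q = (3/4, 0)
2. J lies on line PS with PJ:JS = 3:4 ⇒ J = (0, 3/7)
3. X is the centroid of triangle JTQ ⇒ X = (7/12, 1/7)
line SX meets TQ at B = (49/72, 0)
X = S + t·(B−S) with t = 6/7, so SX:XB = 6/7:1/7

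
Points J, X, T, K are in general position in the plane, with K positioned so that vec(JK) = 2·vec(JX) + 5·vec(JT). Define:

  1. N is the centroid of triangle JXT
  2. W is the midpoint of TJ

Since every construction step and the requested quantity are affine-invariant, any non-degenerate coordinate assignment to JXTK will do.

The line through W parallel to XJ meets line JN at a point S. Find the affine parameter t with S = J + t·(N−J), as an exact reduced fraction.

Choose coordinates J = (0, 0), X = (1, 0), T = (0, 1), K = (2, 5).
1. N is the centroid of triangle JXT ⇒ N = (1/3, 1/3)
2. W is the midpoint of TJ ⇒ W = (0, 1/2)
through W parallel to XJ: direction (-1, 0); meets JN at S = (1/2, 1/2)
S = J + t·(N−J) with t = 3/2

t = 3/2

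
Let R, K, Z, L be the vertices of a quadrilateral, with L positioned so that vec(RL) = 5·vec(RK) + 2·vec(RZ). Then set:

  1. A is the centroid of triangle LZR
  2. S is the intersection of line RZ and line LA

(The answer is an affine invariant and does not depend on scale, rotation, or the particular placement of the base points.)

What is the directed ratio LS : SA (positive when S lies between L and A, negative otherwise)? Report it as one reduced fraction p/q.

LS:SA = -3

Work in coordinates with R = (0, 0), K = (1, 0), Z = (0, 1), L = (5, 2).
1. A is the centroid of triangle LZR ⇒ A = (5/3, 1)
2. S is the intersection of line RZ and line LA ⇒ S = (0, 1/2)
S = L + t·(A−L) with t = 3/2, so LS:SA = t:(1−t) = 3/2:-1/2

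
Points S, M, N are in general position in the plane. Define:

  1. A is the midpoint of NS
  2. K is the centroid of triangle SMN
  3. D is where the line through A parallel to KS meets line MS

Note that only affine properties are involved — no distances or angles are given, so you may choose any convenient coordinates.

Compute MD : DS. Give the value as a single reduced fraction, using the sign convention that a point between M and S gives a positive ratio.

MD:DS = -3

Set S = (0, 0), M = (1, 0), N = (0, 1); any affine frame gives the same invariant.
1. A is the midpoint of NS ⇒ A = (0, 1/2)
2. K is the centroid of triangle SMN ⇒ K = (1/3, 1/3)
3. D is where the line through A parallel to KS meets line MS ⇒ D = (-1/2, 0)
D = M + t·(S−M) with t = 3/2, so MD:DS = t:(1−t) = 3/2:-1/2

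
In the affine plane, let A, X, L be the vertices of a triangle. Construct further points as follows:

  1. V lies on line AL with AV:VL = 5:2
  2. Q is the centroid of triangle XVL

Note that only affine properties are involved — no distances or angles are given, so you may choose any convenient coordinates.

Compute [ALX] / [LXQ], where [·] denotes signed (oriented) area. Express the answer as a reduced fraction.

Assign A = (0, 0), X = (1, 0), L = (0, 1) — the answer is frame-independent, so this choice is without loss of generality.
1. V lies on line AL with AV:VL = 5:2 ⇒ V = (0, 5/7)
2. Q is the centroid of triangle XVL ⇒ Q = (1/3, 4/7)
2·[ALX] = -1, 2·[LXQ] = -2/21
[ALX]:[LXQ] = -1:-2/21 = 21/2

[ALX]:[LXQ] = 21/2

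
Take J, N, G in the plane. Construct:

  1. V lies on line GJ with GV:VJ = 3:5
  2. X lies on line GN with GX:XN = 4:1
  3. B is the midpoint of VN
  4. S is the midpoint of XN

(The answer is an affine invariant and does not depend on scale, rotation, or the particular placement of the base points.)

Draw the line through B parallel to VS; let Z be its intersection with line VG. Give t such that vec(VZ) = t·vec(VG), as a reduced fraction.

t = -1/18

Set J = (0, 0), N = (1, 0), G = (0, 1); any affine frame gives the same invariant.
1. V lies on line GJ with GV:VJ = 3:5 ⇒ V = (0, 5/8)
2. X lies on line GN with GX:XN = 4:1 ⇒ X = (4/5, 1/5)
3. B is the midpoint of VN ⇒ B = (1/2, 5/16)
4. S is the midpoint of XN ⇒ S = (9/10, 1/10)
through B parallel to VS: direction (9/10, -21/40); meets VG at Z = (0, 29/48)
Z = V + t·(G−V) with t = -1/18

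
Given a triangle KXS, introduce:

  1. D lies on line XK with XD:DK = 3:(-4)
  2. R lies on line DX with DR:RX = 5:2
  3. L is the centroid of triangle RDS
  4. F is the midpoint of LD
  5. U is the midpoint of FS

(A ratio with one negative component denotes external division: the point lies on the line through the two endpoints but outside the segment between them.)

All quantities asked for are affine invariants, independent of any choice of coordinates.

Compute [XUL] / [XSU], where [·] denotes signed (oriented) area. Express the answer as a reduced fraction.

[XUL]:[XSU] = 11/30

Set K = (0, 0), X = (1, 0), S = (0, 1); any affine frame gives the same invariant.
1. D lies on line XK with XD:DK = 3:(-4) ⇒ D = (4, 0)
2. R lies on line DX with DR:RX = 5:2 ⇒ R = (13/7, 0)
3. L is the centroid of triangle RDS ⇒ L = (41/21, 1/3)
4. F is the midpoint of LD ⇒ F = (125/42, 1/6)
5. U is the midpoint of FS ⇒ U = (125/84, 7/12)
2·[XUL] = -11/28, 2·[XSU] = -15/14
[XUL]:[XSU] = -11/28:-15/14 = 11/30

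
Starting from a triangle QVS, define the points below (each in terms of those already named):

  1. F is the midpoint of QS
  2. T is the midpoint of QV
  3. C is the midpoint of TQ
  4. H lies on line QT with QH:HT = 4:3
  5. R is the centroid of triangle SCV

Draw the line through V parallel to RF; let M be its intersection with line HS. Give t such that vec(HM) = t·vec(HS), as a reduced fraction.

t = 10/31

Assign Q = (0, 0), V = (1, 0), S = (0, 1) — the answer is frame-independent, so this choice is without loss of generality.
1. F is the midpoint of QS ⇒ F = (0, 1/2)
2. T is the midpoint of QV ⇒ T = (1/2, 0)
3. C is the midpoint of TQ ⇒ C = (1/4, 0)
4. H lies on line QT with QH:HT = 4:3 ⇒ H = (2/7, 0)
5. R is the centroid of triangle SCV ⇒ R = (5/12, 1/3)
through V parallel to RF: direction (-5/12, 1/6); meets HS at M = (6/31, 10/31)
M = H + t·(S−H) with t = 10/31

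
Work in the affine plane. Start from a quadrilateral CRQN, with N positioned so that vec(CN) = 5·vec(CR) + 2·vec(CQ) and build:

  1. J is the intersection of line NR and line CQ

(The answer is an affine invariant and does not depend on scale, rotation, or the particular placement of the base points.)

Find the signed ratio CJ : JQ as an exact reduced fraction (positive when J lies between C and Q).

CJ:JQ = -1/3

Work in coordinates with C = (0, 0), R = (1, 0), Q = (0, 1), N = (5, 2).
1. J is the intersection of line NR and line CQ ⇒ J = (0, -1/2)
J = C + t·(Q−C) with t = -1/2, so CJ:JQ = t:(1−t) = -1/2:3/2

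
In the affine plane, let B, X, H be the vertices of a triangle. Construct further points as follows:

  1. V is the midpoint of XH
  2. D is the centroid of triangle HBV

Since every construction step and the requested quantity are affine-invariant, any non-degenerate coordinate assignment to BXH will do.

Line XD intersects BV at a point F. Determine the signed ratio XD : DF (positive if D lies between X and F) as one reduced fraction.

XD:DF = -4

Set B = (0, 0), X = (1, 0), H = (0, 1); any affine frame gives the same invariant.
1. V is the midpoint of XH ⇒ V = (1/2, 1/2)
2. D is the centroid of triangle HBV ⇒ D = (1/6, 1/2)
line XD meets BV at F = (3/8, 3/8)
D = X + t·(F−X) with t = 4/3, so XD:DF = 4/3:-1/3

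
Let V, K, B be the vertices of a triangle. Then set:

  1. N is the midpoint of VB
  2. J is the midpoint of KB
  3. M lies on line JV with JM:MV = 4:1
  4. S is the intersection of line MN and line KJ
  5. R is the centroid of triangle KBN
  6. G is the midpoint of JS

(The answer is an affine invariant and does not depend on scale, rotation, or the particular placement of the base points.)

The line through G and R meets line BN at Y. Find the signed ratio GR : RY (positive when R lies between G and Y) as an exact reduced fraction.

Set V = (0, 0), K = (1, 0), B = (0, 1); any affine frame gives the same invariant.
1. N is the midpoint of VB ⇒ N = (0, 1/2)
2. J is the midpoint of KB ⇒ J = (1/2, 1/2)
3. M lies on line JV with JM:MV = 4:1 ⇒ M = (1/10, 1/10)
4. S is the intersection of line MN and line KJ ⇒ S = (-1/6, 7/6)
5. R is the centroid of triangle KBN ⇒ R = (1/3, 1/2)
6. G is the midpoint of JS ⇒ G = (1/6, 5/6)
line GR meets BN at Y = (0, 7/6)
R = G + t·(Y−G) with t = -1, so GR:RY = -1:2

GR:RY = -1/2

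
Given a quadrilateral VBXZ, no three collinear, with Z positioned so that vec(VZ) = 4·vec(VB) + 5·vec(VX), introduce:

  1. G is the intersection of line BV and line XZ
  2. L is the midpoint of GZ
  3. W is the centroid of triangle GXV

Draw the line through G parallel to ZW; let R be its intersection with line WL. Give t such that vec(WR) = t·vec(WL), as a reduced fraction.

Set V = (0, 0), B = (1, 0), X = (0, 1), Z = (4, 5); any affine frame gives the same invariant.
1. G is the intersection of line BV and line XZ ⇒ G = (-1, 0)
2. L is the midpoint of GZ ⇒ L = (3/2, 5/2)
3. W is the centroid of triangle GXV ⇒ W = (-1/3, 1/3)
through G parallel to ZW: direction (-13/3, -14/3); meets WL at R = (10/3, 14/3)
R = W + t·(L−W) with t = 2

t = 2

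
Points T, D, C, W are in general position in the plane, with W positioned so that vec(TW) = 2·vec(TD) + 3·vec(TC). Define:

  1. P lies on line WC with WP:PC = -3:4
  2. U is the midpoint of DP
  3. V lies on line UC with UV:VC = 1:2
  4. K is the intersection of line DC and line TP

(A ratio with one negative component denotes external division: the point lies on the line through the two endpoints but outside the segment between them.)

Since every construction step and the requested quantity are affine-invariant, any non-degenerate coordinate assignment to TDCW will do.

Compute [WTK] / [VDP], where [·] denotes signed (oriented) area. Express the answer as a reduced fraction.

[WTK]:[VDP] = 9/136

Set T = (0, 0), D = (1, 0), C = (0, 1), W = (2, 3); any affine frame gives the same invariant.
1. P lies on line WC with WP:PC = -3:4 ⇒ P = (8, 9)
2. U is the midpoint of DP ⇒ U = (9/2, 9/2)
3. V lies on line UC with UV:VC = 1:2 ⇒ V = (3, 10/3)
4. K is the intersection of line DC and line TP ⇒ K = (8/17, 9/17)
2·[WTK] = 6/17, 2·[VDP] = 16/3
[WTK]:[VDP] = 6/17:16/3 = 9/136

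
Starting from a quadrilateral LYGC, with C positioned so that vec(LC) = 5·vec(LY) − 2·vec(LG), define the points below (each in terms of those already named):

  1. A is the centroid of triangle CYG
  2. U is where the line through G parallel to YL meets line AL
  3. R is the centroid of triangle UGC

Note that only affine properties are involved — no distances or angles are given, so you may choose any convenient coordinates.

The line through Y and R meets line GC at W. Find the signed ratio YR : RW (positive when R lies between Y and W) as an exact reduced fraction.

YR:RW = -2/3

Choose coordinates L = (0, 0), Y = (1, 0), G = (0, 1), C = (5, -2).
1. A is the centroid of triangle CYG ⇒ A = (2, -1/3)
2. U is where the line through G parallel to YL meets line AL ⇒ U = (-6, 1)
3. R is the centroid of triangle UGC ⇒ R = (-1/3, 0)
line YR meets GC at W = (5/3, 0)
R = Y + t·(W−Y) with t = -2, so YR:RW = -2:3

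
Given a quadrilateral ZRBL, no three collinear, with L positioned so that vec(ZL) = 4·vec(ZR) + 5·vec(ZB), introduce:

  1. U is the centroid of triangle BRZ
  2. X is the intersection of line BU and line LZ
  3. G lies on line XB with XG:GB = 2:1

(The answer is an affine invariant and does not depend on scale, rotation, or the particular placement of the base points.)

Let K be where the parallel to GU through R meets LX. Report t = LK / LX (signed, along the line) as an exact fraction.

t = 11/12

Assign Z = (0, 0), R = (1, 0), B = (0, 1), L = (4, 5) — the answer is frame-independent, so this choice is without loss of generality.
1. U is the centroid of triangle BRZ ⇒ U = (1/3, 1/3)
2. X is the intersection of line BU and line LZ ⇒ X = (4/13, 5/13)
3. G lies on line XB with XG:GB = 2:1 ⇒ G = (4/39, 31/39)
through R parallel to GU: direction (3/13, -6/13); meets LX at K = (8/13, 10/13)
K = L + t·(X−L) with t = 11/12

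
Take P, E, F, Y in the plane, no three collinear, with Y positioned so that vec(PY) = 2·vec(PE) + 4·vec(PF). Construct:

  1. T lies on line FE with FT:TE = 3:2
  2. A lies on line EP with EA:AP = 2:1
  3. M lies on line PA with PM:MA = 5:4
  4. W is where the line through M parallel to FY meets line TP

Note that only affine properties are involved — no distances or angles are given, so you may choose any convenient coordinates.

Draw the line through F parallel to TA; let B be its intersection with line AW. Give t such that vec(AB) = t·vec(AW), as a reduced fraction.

t = 27/4

Choose coordinates P = (0, 0), E = (1, 0), F = (0, 1), Y = (2, 4).
1. T lies on line FE with FT:TE = 3:2 ⇒ T = (3/5, 2/5)
2. A lies on line EP with EA:AP = 2:1 ⇒ A = (1/3, 0)
3. M lies on line PA with PM:MA = 5:4 ⇒ M = (5/27, 0)
4. W is where the line through M parallel to FY meets line TP ⇒ W = (1/3, 2/9)
through F parallel to TA: direction (-4/15, -2/5); meets AW at B = (1/3, 3/2)
B = A + t·(W−A) with t = 27/4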